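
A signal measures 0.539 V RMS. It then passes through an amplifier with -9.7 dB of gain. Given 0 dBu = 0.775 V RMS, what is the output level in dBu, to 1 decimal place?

-12.9 dBu

Input level: 20·log₁₀(0.539/0.775) = -3.15 dBu.
Output: -3.15 − 9.7 = -12.9 dBu.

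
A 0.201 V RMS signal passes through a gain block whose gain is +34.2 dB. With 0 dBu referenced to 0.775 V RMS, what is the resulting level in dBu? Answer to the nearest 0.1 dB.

Input level: 20·log₁₀(0.201/0.775) = -11.72 dBu.
Output: -11.72 + 34.2 = +22.5 dBu.

+22.5 dBu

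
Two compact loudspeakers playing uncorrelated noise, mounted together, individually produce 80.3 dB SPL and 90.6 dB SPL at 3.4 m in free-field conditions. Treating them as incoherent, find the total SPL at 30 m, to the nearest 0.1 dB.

Combined at 3.4 m: 10·log₁₀(10^(80.3/10)+10^(90.6/10)) = 90.99 dB SPL.
Then apply −20·log₁₀(30/3.4) = -18.91 dB → 72.1 dB SPL.

72.1 dB SPL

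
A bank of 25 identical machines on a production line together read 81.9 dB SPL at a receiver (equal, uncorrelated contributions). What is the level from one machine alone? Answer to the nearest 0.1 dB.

67.9 dB SPL

25 equal incoherent sources add 10·log₁₀(25) = 13.98 dB over one source.
L_one = 81.9 − 13.98 = 67.9 dB SPL.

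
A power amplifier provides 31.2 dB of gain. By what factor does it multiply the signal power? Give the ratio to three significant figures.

Power ratio = 10^(dB/10).
10^(31.2/10) = 10^(3.120) = 1320.

1320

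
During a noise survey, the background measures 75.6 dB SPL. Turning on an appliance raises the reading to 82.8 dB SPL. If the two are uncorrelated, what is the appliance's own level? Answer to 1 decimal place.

81.9 dB SPL

Background correction is a power subtraction:
L_src = 10·log₁₀(10^(82.8/10) − 10^(75.6/10)) = 10·log₁₀(154200000) = 81.9 dB SPL.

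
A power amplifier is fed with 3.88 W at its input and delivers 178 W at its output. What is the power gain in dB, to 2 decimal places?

16.62 dB

Power ratio → dB uses the 10·log₁₀ form:
10·log₁₀(178/3.88) = 10·log₁₀(45.88) = 16.62 dB.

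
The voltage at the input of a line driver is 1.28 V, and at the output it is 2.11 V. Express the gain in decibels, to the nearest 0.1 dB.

Voltage ratio → dB uses the 20·log₁₀ form:
20·log₁₀(2.11/1.28) = 20·log₁₀(1.648) = 4.3 dB.

4.3 dB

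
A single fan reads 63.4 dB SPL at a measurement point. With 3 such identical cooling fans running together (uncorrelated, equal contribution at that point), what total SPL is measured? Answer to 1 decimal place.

3 equal incoherent sources raise the level by 10·log₁₀(3) = 4.77 dB.
L_total = 63.4 + 4.77 = 68.2 dB SPL.

68.2 dB SPL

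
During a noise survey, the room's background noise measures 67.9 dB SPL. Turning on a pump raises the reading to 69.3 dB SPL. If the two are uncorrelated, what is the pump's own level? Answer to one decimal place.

Remove the background by subtracting linear intensities:
L_src = 10·log₁₀(10^(69.3/10) − 10^(67.9/10)) = 10·log₁₀(2345000) = 63.7 dB SPL.

63.7 dB SPL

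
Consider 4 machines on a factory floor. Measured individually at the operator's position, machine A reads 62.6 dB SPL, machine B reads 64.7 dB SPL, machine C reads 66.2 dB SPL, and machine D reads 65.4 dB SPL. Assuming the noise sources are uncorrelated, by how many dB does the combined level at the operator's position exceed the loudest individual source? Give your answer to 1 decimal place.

Uncorrelated sources add in intensity (power), not in dB.
L_total = 10·log₁₀(10^(62.6/10) + 10^(64.7/10) + 10^(66.2/10) + 10^(65.4/10)) = 70.94 dB SPL.
Excess over the loudest (66.2 dB): 70.94 − 66.2 = 4.7 dB.

4.7 dB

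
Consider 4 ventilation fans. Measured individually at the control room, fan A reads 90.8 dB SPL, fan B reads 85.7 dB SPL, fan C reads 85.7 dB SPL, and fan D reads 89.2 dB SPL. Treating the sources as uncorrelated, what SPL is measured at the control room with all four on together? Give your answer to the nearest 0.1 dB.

94.4 dB SPL

Incoherent sources sum as intensities:
L_total = 10·log₁₀(10^(90.8/10) + 10^(85.7/10) + 10^(85.7/10) + 10^(89.2/10)) = 10·log₁₀(2777000000) = 94.4 dB SPL.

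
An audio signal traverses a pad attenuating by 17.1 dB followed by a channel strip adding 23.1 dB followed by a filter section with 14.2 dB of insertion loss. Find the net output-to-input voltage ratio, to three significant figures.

0.389

Net gain = (−17.1) + 23.1 + (−14.2) = -8.2 dB.
Voltage ratio = 10^(-8.2/20) = 0.389.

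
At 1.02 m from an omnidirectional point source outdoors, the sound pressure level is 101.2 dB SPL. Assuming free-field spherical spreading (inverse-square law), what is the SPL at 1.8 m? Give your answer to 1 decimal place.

96.3 dB SPL

Inverse-square spreading gives ΔL = −20·log₁₀(d₂/d₁).
ΔL = −20·log₁₀(1.8/1.02) = -4.93 dB, so L₂ = 101.2 + (-4.93) = 96.3 dB SPL.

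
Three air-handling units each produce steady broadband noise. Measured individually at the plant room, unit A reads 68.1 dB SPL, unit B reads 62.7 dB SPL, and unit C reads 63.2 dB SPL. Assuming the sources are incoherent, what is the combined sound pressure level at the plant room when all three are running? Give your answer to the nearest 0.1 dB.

70.2 dB SPL

Add the sources as powers (linear), then convert back to dB:
L_total = 10·log₁₀(10^(68.1/10) + 10^(62.7/10) + 10^(63.2/10)) = 10·log₁₀(10410000) = 70.2 dB SPL.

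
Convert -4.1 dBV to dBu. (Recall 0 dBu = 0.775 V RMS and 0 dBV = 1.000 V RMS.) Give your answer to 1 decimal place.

-1.9 dBu

The offset between the scales is 20·log₁₀(0.775/1.000) = −2.214 dB.
So dBu = -4.1 + 2.214 = -1.9 dBu.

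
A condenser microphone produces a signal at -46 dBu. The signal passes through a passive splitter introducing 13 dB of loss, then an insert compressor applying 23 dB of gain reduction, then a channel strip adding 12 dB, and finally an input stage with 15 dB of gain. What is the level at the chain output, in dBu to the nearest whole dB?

-55 dBu

Gain stages sum in dB:
-46 − 13 − 23 + 12 + 15 = -55 dBu.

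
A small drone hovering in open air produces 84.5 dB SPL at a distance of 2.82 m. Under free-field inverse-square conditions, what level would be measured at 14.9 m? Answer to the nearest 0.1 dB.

Free-field point source: level drops by 20·log₁₀ of the distance ratio.
ΔL = −20·log₁₀(14.9/2.82) = -14.46 dB, so L₂ = 84.5 + (-14.46) = 70.0 dB SPL.

70.0 dB SPL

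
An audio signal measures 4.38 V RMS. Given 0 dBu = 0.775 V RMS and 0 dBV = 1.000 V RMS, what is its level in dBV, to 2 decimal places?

dBV = 20·log₁₀(V / 1.000 V).
20·log₁₀(4.38/1.000) = +12.83 dBV.

+12.83 dBV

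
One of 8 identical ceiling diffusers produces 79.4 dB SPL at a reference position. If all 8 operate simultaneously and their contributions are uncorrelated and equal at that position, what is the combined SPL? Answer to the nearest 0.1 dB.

88.4 dB SPL

8 equal incoherent sources raise the level by 10·log₁₀(8) = 9.03 dB.
L_total = 79.4 + 9.03 = 88.4 dB SPL.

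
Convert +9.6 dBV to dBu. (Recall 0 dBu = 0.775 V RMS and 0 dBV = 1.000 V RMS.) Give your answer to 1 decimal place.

+11.8 dBu

The offset between the scales is 20·log₁₀(0.775/1.000) = −2.214 dB.
So dBu = +9.6 + 2.214 = +11.8 dBu.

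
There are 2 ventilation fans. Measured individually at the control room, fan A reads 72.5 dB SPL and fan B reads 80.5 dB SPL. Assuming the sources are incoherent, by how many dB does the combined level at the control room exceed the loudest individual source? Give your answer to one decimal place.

Uncorrelated sources add in intensity (power), not in dB.
L_total = 10·log₁₀(10^(72.5/10) + 10^(80.5/10)) = 81.14 dB SPL.
Excess over the loudest (80.5 dB): 81.14 − 80.5 = 0.6 dB.

0.6 dB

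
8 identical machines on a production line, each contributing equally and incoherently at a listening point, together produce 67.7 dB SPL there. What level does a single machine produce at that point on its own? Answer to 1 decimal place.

8 equal incoherent sources add 10·log₁₀(8) = 9.03 dB over one source.
L_one = 67.7 − 9.03 = 58.7 dB SPL.

58.7 dB SPL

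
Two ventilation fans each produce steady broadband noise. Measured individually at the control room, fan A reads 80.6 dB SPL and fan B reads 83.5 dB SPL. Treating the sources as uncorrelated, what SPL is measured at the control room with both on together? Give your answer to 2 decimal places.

85.30 dB SPL

Add the sources as powers (linear), then convert back to dB:
L_total = 10·log₁₀(10^(80.6/10) + 10^(83.5/10)) = 10·log₁₀(338700000) = 85.30 dB SPL.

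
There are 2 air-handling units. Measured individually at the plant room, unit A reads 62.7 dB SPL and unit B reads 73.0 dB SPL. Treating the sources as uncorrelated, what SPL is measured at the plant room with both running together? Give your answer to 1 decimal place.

73.4 dB SPL

Add the sources as powers (linear), then convert back to dB:
L_total = 10·log₁₀(10^(62.7/10) + 10^(73.0/10)) = 10·log₁₀(21810000) = 73.4 dB SPL.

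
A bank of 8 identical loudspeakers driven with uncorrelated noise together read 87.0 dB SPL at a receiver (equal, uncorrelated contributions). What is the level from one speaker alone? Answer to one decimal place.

8 equal incoherent sources add 10·log₁₀(8) = 9.03 dB over one source.
L_one = 87.0 − 9.03 = 78.0 dB SPL.

78.0 dB SPL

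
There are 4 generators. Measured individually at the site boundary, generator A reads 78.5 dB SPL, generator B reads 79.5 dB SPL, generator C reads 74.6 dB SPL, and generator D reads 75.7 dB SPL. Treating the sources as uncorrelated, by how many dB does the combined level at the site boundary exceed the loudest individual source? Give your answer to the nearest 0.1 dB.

Add the sources as powers (linear), then convert back to dB:
L_total = 10·log₁₀(10^(78.5/10) + 10^(79.5/10) + 10^(74.6/10) + 10^(75.7/10)) = 83.54 dB SPL.
Excess over the loudest (79.5 dB): 83.54 − 79.5 = 4.0 dB.

4.0 dB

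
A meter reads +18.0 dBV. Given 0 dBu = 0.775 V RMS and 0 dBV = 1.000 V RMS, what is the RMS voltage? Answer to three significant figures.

V = 1.000 V × 10^(+18.0/20).
= 1.000 × 7.943 = 7.94 V.

7.94 V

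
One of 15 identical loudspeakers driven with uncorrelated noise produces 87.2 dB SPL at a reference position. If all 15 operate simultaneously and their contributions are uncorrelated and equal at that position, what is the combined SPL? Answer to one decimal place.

15 equal incoherent sources raise the level by 10·log₁₀(15) = 11.76 dB.
L_total = 87.2 + 11.76 = 99.0 dB SPL.

99.0 dB SPL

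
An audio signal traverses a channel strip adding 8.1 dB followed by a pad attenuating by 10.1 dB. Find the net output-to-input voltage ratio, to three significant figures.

0.794

Net gain = 8.1 + (−10.1) = -2.0 dB.
Voltage ratio = 10^(-2.0/20) = 0.794.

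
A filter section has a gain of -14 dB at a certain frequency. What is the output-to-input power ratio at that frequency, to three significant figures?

0.0398

Power ratio = 10^(dB/10).
10^(-14/10) = 10^(-1.400) = 0.0398.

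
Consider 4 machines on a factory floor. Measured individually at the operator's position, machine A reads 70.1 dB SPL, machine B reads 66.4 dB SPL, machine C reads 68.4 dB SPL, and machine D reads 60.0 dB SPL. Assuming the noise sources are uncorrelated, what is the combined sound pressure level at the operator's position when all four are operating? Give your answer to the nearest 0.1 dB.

Incoherent sources sum as intensities:
L_total = 10·log₁₀(10^(70.1/10) + 10^(66.4/10) + 10^(68.4/10) + 10^(60.0/10)) = 10·log₁₀(22520000) = 73.5 dB SPL.

73.5 dB SPL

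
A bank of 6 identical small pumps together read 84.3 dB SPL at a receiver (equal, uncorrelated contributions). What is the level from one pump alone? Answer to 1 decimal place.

6 equal incoherent sources add 10·log₁₀(6) = 7.78 dB over one source.
L_one = 84.3 − 7.78 = 76.5 dB SPL.

76.5 dB SPL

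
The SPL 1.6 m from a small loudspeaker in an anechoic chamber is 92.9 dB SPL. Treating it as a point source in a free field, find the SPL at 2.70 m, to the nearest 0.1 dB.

Free-field point source: level drops by 20·log₁₀ of the distance ratio.
ΔL = −20·log₁₀(2.70/1.6) = -4.54 dB, so L₂ = 92.9 + (-4.54) = 88.4 dB SPL.

88.4 dB SPL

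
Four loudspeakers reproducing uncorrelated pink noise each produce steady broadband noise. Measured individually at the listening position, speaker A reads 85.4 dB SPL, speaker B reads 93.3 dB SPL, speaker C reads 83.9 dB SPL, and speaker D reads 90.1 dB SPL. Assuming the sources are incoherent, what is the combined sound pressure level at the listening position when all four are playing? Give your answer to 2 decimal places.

95.74 dB SPL

Incoherent sources sum as intensities:
L_total = 10·log₁₀(10^(85.4/10) + 10^(93.3/10) + 10^(83.9/10) + 10^(90.1/10)) = 10·log₁₀(3753000000) = 95.74 dB SPL.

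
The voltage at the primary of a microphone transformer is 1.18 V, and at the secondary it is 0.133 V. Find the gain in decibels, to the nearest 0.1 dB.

For a voltage ratio, dB = 20·log₁₀(V₂/V₁).
20·log₁₀(0.133/1.18) = 20·log₁₀(0.1127) = -19.0 dB.

-19.0 dB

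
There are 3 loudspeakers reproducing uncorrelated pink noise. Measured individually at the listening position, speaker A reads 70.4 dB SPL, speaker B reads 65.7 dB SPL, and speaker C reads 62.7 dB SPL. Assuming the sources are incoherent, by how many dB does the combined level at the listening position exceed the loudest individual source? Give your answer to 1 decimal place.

Add the sources as powers (linear), then convert back to dB:
L_total = 10·log₁₀(10^(70.4/10) + 10^(65.7/10) + 10^(62.7/10)) = 72.19 dB SPL.
Excess over the loudest (70.4 dB): 72.19 − 70.4 = 1.8 dB.

1.8 dB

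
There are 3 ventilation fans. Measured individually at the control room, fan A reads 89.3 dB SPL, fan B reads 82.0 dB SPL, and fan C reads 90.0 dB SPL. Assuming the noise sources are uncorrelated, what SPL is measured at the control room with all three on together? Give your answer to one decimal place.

93.0 dB SPL

Uncorrelated sources add in intensity (power), not in dB.
L_total = 10·log₁₀(10^(89.3/10) + 10^(82.0/10) + 10^(90.0/10)) = 10·log₁₀(2010000000) = 93.0 dB SPL.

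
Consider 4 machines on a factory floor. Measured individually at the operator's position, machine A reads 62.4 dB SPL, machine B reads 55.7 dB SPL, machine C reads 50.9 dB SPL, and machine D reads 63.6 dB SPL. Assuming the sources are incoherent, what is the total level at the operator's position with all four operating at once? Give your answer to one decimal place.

Uncorrelated sources add in intensity (power), not in dB.
L_total = 10·log₁₀(10^(62.4/10) + 10^(55.7/10) + 10^(50.9/10) + 10^(63.6/10)) = 10·log₁₀(4523000) = 66.6 dB SPL.

66.6 dB SPL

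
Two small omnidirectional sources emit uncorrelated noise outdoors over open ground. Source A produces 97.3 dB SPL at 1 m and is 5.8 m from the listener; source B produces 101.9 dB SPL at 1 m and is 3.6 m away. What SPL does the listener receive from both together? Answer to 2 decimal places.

At the listener: L_A = 97.3 − 20·log₁₀(5.8) = 82.031 dB; L_B = 101.9 − 20·log₁₀(3.6) = 90.774 dB.
Combined: 10·log₁₀(10^(82.031/10)+10^(90.774/10)) = 91.32 dB SPL.

91.32 dB SPL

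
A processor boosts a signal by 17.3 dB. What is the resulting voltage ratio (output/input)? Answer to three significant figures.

Voltage ratio = 10^(dB/20).
10^(17.3/20) = 10^(0.8650) = 7.33.

7.33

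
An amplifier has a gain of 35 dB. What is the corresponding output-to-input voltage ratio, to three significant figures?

Voltage ratio = 10^(dB/20).
10^(35/20) = 10^(1.750) = 56.2.

56.2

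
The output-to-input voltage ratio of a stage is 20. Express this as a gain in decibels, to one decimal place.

For a voltage ratio, dB = 20·log₁₀(V₂/V₁).
20·log₁₀(20) = 26.0 dB.

26.0 dB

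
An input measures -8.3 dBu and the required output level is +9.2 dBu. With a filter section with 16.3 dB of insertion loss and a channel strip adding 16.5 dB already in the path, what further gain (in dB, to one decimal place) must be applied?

17.3 dB

The required make-up gain is the shortfall in the dB sum.
G = +9.2 − (-8.3) + 16.3 − 16.5 = 17.3 dB.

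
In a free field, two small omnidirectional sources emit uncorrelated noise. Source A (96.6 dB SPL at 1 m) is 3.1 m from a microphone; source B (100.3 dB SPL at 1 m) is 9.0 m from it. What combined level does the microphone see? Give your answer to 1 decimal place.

87.8 dB SPL

At the listener: L_A = 96.6 − 20·log₁₀(3.1) = 86.77 dB; L_B = 100.3 − 20·log₁₀(9.0) = 81.22 dB.
Combined: 10·log₁₀(10^(86.77/10)+10^(81.22/10)) = 87.8 dB SPL.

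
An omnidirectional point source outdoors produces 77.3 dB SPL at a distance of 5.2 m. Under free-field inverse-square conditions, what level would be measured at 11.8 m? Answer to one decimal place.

70.2 dB SPL

Free-field point source: level drops by 20·log₁₀ of the distance ratio.
ΔL = −20·log₁₀(11.8/5.2) = -7.12 dB, so L₂ = 77.3 + (-7.12) = 70.2 dB SPL.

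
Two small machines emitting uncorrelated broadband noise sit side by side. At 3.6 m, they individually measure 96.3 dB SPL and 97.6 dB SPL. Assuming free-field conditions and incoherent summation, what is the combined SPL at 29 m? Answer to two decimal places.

Combined at 3.6 m: 10·log₁₀(10^(96.3/10)+10^(97.6/10)) = 100.009 dB SPL.
Then apply −20·log₁₀(29/3.6) = -18.122 dB → 81.89 dB SPL.

81.89 dB SPL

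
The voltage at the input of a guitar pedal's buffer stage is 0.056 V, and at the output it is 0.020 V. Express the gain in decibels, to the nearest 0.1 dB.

-8.9 dB

Voltage is an amplitude quantity, so gain = 20·log₁₀(V_out/V_in).
20·log₁₀(0.020/0.056) = 20·log₁₀(0.3571) = -8.9 dB.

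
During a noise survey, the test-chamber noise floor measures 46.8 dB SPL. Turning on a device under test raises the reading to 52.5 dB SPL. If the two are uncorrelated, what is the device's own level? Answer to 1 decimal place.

Subtract intensities: L_src = 10·log₁₀(10^(L_total/10) − 10^(L_bg/10)).
L_src = 10·log₁₀(10^(52.5/10) − 10^(46.8/10)) = 10·log₁₀(130000) = 51.1 dB SPL.

51.1 dB SPL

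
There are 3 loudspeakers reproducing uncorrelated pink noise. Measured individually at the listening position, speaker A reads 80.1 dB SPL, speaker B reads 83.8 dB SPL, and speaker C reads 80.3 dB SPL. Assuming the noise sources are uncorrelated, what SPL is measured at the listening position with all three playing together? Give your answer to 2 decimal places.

86.53 dB SPL

Incoherent sources sum as intensities:
L_total = 10·log₁₀(10^(80.1/10) + 10^(83.8/10) + 10^(80.3/10)) = 10·log₁₀(449400000) = 86.53 dB SPL.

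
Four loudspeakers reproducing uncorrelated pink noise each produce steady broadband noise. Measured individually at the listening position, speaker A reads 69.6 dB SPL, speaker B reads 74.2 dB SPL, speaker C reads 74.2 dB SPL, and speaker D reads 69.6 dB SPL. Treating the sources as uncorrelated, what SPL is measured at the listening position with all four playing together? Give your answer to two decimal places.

Uncorrelated sources add in intensity (power), not in dB.
L_total = 10·log₁₀(10^(69.6/10) + 10^(74.2/10) + 10^(74.2/10) + 10^(69.6/10)) = 10·log₁₀(70850000) = 78.50 dB SPL.

78.50 dB SPL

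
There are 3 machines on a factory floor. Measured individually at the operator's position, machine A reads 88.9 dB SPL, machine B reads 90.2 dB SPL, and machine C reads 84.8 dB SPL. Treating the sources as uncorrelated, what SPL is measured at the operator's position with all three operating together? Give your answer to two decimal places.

Uncorrelated sources add in intensity (power), not in dB.
L_total = 10·log₁₀(10^(88.9/10) + 10^(90.2/10) + 10^(84.8/10)) = 10·log₁₀(2125000000) = 93.27 dB SPL.

93.27 dB SPL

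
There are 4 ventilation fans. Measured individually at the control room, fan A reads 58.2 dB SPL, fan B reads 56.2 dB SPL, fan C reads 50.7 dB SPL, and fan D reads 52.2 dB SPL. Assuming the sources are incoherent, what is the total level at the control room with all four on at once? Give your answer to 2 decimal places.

Uncorrelated sources add in intensity (power), not in dB.
L_total = 10·log₁₀(10^(58.2/10) + 10^(56.2/10) + 10^(50.7/10) + 10^(52.2/10)) = 10·log₁₀(1361000) = 61.34 dB SPL.

61.34 dB SPL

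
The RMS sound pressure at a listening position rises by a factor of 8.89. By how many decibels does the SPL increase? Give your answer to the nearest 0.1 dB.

SPL change from a pressure ratio uses the 20·log₁₀ form:
20·log₁₀(8.89) = 19.0 dB.

19.0 dB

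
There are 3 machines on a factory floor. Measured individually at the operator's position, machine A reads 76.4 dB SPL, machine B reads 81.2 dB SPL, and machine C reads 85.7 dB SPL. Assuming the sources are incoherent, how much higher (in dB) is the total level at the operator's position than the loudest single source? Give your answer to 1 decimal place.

1.7 dB

Add the sources as powers (linear), then convert back to dB:
L_total = 10·log₁₀(10^(76.4/10) + 10^(81.2/10) + 10^(85.7/10)) = 87.38 dB SPL.
Excess over the loudest (85.7 dB): 87.38 − 85.7 = 1.7 dB.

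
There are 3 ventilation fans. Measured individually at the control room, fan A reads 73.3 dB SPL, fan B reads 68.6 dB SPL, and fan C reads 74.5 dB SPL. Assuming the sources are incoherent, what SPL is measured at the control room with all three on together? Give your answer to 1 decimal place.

77.5 dB SPL

Add the sources as powers (linear), then convert back to dB:
L_total = 10·log₁₀(10^(73.3/10) + 10^(68.6/10) + 10^(74.5/10)) = 10·log₁₀(56810000) = 77.5 dB SPL.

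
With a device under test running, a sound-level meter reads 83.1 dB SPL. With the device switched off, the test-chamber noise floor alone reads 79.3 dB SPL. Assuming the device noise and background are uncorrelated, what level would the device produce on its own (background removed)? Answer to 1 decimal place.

Background correction is a power subtraction:
L_src = 10·log₁₀(10^(83.1/10) − 10^(79.3/10)) = 10·log₁₀(119100000) = 80.8 dB SPL.

80.8 dB SPL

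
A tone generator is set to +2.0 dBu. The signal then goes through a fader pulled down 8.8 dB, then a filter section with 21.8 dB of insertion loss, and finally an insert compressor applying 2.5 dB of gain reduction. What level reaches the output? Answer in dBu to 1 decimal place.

-31.1 dBu

In dB, series stages simply add:
+2.0 − 8.8 − 21.8 − 2.5 = -31.1 dBu.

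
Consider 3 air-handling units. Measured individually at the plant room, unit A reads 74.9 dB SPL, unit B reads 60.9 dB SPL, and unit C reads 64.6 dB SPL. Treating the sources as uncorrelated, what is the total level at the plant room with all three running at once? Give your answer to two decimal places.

75.44 dB SPL

Uncorrelated sources add in intensity (power), not in dB.
L_total = 10·log₁₀(10^(74.9/10) + 10^(60.9/10) + 10^(64.6/10)) = 10·log₁₀(35020000) = 75.44 dB SPL.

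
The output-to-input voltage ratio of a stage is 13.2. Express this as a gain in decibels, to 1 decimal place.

22.4 dB

For a voltage ratio, dB = 20·log₁₀(V₂/V₁).
20·log₁₀(13.2) = 22.4 dB.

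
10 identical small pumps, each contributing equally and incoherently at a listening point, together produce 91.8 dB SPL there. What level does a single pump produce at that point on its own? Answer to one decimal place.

10 equal incoherent sources add 10·log₁₀(10) = 10.00 dB over one source.
L_one = 91.8 − 10.00 = 81.8 dB SPL.

81.8 dB SPL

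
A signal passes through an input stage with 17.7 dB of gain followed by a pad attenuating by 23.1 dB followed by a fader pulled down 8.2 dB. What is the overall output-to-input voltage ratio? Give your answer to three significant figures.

0.209

Net gain = 17.7 + (−23.1) + (−8.2) = -13.6 dB.
Voltage ratio = 10^(-13.6/20) = 0.209.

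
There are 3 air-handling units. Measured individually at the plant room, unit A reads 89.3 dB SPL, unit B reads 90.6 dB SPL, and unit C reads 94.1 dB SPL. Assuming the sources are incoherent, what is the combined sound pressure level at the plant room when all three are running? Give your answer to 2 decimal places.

96.60 dB SPL

Uncorrelated sources add in intensity (power), not in dB.
L_total = 10·log₁₀(10^(89.3/10) + 10^(90.6/10) + 10^(94.1/10)) = 10·log₁₀(4570000000) = 96.60 dB SPL.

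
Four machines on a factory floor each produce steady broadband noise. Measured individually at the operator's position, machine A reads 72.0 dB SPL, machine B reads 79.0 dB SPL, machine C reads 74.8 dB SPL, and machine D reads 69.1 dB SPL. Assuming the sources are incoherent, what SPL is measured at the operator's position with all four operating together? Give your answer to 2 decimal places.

Incoherent sources sum as intensities:
L_total = 10·log₁₀(10^(72.0/10) + 10^(79.0/10) + 10^(74.8/10) + 10^(69.1/10)) = 10·log₁₀(133600000) = 81.26 dB SPL.

81.26 dB SPL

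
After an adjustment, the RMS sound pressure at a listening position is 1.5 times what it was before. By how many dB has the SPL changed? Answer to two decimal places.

3.52 dB

SPL change from a pressure ratio uses the 20·log₁₀ form:
20·log₁₀(1.5) = 3.52 dB.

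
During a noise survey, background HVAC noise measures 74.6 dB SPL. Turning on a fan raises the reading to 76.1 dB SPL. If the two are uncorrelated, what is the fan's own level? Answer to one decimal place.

Remove the background by subtracting linear intensities:
L_src = 10·log₁₀(10^(76.1/10) − 10^(74.6/10)) = 10·log₁₀(11900000) = 70.8 dB SPL.

70.8 dB SPL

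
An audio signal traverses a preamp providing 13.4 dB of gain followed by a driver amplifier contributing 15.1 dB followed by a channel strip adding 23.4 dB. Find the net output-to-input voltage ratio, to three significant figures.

Net gain = 13.4 + 15.1 + 23.4 = 51.9 dB.
Voltage ratio = 10^(51.9/20) = 394.

394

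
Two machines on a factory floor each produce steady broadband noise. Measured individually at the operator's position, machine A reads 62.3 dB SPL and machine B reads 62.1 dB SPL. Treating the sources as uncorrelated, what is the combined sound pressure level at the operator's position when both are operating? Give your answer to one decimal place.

Uncorrelated sources add in intensity (power), not in dB.
L_total = 10·log₁₀(10^(62.3/10) + 10^(62.1/10)) = 10·log₁₀(3320000) = 65.2 dB SPL.

65.2 dB SPL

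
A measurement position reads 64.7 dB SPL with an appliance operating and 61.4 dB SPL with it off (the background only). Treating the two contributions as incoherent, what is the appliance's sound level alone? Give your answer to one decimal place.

62.0 dB SPL

Subtract intensities: L_src = 10·log₁₀(10^(L_total/10) − 10^(L_bg/10)).
L_src = 10·log₁₀(10^(64.7/10) − 10^(61.4/10)) = 10·log₁₀(1571000) = 62.0 dB SPL.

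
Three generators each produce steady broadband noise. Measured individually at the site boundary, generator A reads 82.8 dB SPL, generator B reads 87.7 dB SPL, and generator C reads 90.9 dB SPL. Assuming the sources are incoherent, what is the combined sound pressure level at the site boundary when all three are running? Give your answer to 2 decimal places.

93.03 dB SPL

Uncorrelated sources add in intensity (power), not in dB.
L_total = 10·log₁₀(10^(82.8/10) + 10^(87.7/10) + 10^(90.9/10)) = 10·log₁₀(2010000000) = 93.03 dB SPL.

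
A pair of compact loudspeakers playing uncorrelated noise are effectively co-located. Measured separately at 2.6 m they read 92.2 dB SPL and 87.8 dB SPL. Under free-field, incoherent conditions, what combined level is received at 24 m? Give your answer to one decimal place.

Combined at 2.6 m: 10·log₁₀(10^(92.2/10)+10^(87.8/10)) = 93.55 dB SPL.
Then apply −20·log₁₀(24/2.6) = -19.30 dB → 74.2 dB SPL.

74.2 dB SPL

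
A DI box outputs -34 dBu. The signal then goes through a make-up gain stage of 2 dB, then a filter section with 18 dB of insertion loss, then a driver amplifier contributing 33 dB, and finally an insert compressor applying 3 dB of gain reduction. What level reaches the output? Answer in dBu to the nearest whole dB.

-20 dBu

In dB, series stages simply add:
-34 + 2 − 18 + 33 − 3 = -20 dBu.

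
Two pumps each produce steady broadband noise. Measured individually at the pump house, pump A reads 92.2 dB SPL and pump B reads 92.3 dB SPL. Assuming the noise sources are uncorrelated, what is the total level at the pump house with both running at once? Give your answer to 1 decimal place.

Incoherent sources sum as intensities:
L_total = 10·log₁₀(10^(92.2/10) + 10^(92.3/10)) = 10·log₁₀(3358000000) = 95.3 dB SPL.

95.3 dB SPL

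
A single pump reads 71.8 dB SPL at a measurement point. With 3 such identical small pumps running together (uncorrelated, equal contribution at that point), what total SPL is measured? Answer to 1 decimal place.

76.6 dB SPL

3 equal incoherent sources raise the level by 10·log₁₀(3) = 4.77 dB.
L_total = 71.8 + 4.77 = 76.6 dB SPL.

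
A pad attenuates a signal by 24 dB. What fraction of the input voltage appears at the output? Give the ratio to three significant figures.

Voltage ratio = 10^(dB/20).
10^(-24/20) = 10^(-1.200) = 0.0631.

0.0631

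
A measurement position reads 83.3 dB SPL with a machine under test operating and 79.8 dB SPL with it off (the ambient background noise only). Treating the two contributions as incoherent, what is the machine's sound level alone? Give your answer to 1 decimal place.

80.7 dB SPL

Remove the background by subtracting linear intensities:
L_src = 10·log₁₀(10^(83.3/10) − 10^(79.8/10)) = 10·log₁₀(118300000) = 80.7 dB SPL.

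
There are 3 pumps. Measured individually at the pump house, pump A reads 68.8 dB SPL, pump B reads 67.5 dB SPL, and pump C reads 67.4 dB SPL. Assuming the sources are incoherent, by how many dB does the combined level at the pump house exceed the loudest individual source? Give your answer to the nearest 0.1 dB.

3.9 dB

Add the sources as powers (linear), then convert back to dB:
L_total = 10·log₁₀(10^(68.8/10) + 10^(67.5/10) + 10^(67.4/10)) = 72.72 dB SPL.
Excess over the loudest (68.8 dB): 72.72 − 68.8 = 3.9 dB.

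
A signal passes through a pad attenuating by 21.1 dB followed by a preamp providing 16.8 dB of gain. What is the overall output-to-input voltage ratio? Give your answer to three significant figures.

Net gain = (−21.1) + 16.8 = -4.3 dB.
Voltage ratio = 10^(-4.3/20) = 0.610.

0.610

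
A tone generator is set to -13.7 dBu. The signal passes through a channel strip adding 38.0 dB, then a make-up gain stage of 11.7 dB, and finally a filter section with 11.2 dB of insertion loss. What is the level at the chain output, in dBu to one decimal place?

Gain stages sum in dB:
-13.7 + 38.0 + 11.7 − 11.2 = +24.8 dBu.

+24.8 dBu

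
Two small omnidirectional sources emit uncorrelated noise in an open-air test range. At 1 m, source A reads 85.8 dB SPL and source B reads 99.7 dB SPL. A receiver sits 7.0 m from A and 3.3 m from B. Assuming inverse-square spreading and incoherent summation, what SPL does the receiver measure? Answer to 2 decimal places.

At the listener: L_A = 85.8 − 20·log₁₀(7.0) = 68.898 dB; L_B = 99.7 − 20·log₁₀(3.3) = 89.330 dB.
Combined: 10·log₁₀(10^(68.898/10)+10^(89.330/10)) = 89.37 dB SPL.

89.37 dB SPL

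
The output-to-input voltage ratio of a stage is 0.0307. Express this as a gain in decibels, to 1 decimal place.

For a voltage ratio, dB = 20·log₁₀(V₂/V₁).
20·log₁₀(0.0307) = -30.3 dB.

-30.3 dB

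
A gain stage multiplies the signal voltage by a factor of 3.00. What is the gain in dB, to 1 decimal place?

Voltage is an amplitude quantity, so gain = 20·log₁₀(V_out/V_in).
20·log₁₀(3.00) = 9.5 dB.

9.5 dB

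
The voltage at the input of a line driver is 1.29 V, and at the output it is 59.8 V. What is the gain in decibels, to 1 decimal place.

33.3 dB

Voltage is an amplitude quantity, so gain = 20·log₁₀(V_out/V_in).
20·log₁₀(59.8/1.29) = 20·log₁₀(46.36) = 33.3 dB.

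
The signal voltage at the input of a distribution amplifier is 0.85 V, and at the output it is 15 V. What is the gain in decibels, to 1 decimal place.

24.9 dB

Voltage is an amplitude quantity, so gain = 20·log₁₀(V_out/V_in).
20·log₁₀(15/0.85) = 20·log₁₀(17.65) = 24.9 dB.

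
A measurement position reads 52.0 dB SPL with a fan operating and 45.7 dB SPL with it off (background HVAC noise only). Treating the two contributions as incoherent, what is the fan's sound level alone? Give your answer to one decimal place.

50.8 dB SPL

Background correction is a power subtraction:
L_src = 10·log₁₀(10^(52.0/10) − 10^(45.7/10)) = 10·log₁₀(121300) = 50.8 dB SPL.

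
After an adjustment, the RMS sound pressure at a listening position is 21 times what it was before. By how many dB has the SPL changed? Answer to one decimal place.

26.4 dB

SPL change from a pressure ratio uses the 20·log₁₀ form:
20·log₁₀(21) = 26.4 dB.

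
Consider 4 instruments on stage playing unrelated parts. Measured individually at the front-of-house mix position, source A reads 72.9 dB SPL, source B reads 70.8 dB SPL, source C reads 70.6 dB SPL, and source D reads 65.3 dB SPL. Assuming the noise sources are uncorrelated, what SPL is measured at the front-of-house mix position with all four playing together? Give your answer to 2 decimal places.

76.66 dB SPL

Uncorrelated sources add in intensity (power), not in dB.
L_total = 10·log₁₀(10^(72.9/10) + 10^(70.8/10) + 10^(70.6/10) + 10^(65.3/10)) = 10·log₁₀(46390000) = 76.66 dB SPL.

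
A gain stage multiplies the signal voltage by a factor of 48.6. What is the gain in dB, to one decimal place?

Voltage is an amplitude quantity, so gain = 20·log₁₀(V_out/V_in).
20·log₁₀(48.6) = 33.7 dB.

33.7 dB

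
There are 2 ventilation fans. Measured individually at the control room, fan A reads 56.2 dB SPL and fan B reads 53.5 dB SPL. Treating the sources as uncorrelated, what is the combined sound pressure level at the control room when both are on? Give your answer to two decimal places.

Incoherent sources sum as intensities:
L_total = 10·log₁₀(10^(56.2/10) + 10^(53.5/10)) = 10·log₁₀(640700) = 58.07 dB SPL.

58.07 dB SPL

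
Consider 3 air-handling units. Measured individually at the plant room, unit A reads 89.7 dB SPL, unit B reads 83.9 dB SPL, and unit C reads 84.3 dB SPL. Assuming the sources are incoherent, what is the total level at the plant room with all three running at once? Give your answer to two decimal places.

Add the sources as powers (linear), then convert back to dB:
L_total = 10·log₁₀(10^(89.7/10) + 10^(83.9/10) + 10^(84.3/10)) = 10·log₁₀(1448000000) = 91.61 dB SPL.

91.61 dB SPL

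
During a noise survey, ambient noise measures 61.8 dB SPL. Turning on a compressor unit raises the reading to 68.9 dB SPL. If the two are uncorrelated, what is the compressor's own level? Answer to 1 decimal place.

Background correction is a power subtraction:
L_src = 10·log₁₀(10^(68.9/10) − 10^(61.8/10)) = 10·log₁₀(6249000) = 68.0 dB SPL.

68.0 dB SPL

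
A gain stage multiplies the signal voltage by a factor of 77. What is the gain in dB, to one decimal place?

For a voltage ratio, dB = 20·log₁₀(V₂/V₁).
20·log₁₀(77) = 37.7 dB.

37.7 dB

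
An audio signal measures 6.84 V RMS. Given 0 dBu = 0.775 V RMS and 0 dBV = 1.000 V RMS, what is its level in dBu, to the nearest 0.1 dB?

dBu = 20·log₁₀(V / 0.775 V).
20·log₁₀(6.84/0.775) = +18.9 dBu.

+18.9 dBu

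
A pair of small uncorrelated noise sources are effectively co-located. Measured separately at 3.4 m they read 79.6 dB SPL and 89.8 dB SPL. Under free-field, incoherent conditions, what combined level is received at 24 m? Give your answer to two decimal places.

73.22 dB SPL

Combined at 3.4 m: 10·log₁₀(10^(79.6/10)+10^(89.8/10)) = 90.196 dB SPL.
Then apply −20·log₁₀(24/3.4) = -16.975 dB → 73.22 dB SPL.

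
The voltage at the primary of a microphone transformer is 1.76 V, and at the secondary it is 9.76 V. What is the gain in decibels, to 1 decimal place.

14.9 dB

Voltage is an amplitude quantity, so gain = 20·log₁₀(V_out/V_in).
20·log₁₀(9.76/1.76) = 20·log₁₀(5.545) = 14.9 dB.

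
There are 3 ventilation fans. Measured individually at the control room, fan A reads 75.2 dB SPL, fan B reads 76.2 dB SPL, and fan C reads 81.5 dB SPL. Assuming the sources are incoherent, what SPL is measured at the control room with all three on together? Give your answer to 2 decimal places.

83.35 dB SPL

Incoherent sources sum as intensities:
L_total = 10·log₁₀(10^(75.2/10) + 10^(76.2/10) + 10^(81.5/10)) = 10·log₁₀(216100000) = 83.35 dB SPL.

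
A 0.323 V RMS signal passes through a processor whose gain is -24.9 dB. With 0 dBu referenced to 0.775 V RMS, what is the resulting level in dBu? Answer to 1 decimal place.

Input level: 20·log₁₀(0.323/0.775) = -7.60 dBu.
Output: -7.60 − 24.9 = -32.5 dBu.

-32.5 dBu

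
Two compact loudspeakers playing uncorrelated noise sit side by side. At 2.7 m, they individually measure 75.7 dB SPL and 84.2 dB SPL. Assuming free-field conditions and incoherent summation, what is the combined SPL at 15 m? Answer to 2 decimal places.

69.88 dB SPL

Combined at 2.7 m: 10·log₁₀(10^(75.7/10)+10^(84.2/10)) = 84.774 dB SPL.
Then apply −20·log₁₀(15/2.7) = -14.895 dB → 69.88 dB SPL.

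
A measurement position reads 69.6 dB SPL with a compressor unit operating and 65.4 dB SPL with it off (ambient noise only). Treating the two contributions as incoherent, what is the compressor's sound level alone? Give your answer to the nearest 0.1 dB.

67.5 dB SPL

Background correction is a power subtraction:
L_src = 10·log₁₀(10^(69.6/10) − 10^(65.4/10)) = 10·log₁₀(5653000) = 67.5 dB SPL.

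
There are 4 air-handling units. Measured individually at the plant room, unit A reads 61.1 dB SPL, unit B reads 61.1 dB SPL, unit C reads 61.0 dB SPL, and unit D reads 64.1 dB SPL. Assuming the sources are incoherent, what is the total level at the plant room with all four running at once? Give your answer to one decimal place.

68.1 dB SPL

Uncorrelated sources add in intensity (power), not in dB.
L_total = 10·log₁₀(10^(61.1/10) + 10^(61.1/10) + 10^(61.0/10) + 10^(64.1/10)) = 10·log₁₀(6406000) = 68.1 dB SPL.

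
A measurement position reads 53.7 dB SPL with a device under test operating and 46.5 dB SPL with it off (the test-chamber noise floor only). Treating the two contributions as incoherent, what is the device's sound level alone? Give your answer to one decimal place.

Remove the background by subtracting linear intensities:
L_src = 10·log₁₀(10^(53.7/10) − 10^(46.5/10)) = 10·log₁₀(189800) = 52.8 dB SPL.

52.8 dB SPL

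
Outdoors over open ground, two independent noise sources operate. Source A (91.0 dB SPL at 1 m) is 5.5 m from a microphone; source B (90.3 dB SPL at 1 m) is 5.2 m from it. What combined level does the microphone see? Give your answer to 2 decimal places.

At the listener: L_A = 91.0 − 20·log₁₀(5.5) = 76.193 dB; L_B = 90.3 − 20·log₁₀(5.2) = 75.980 dB.
Combined: 10·log₁₀(10^(76.193/10)+10^(75.980/10)) = 79.10 dB SPL.

79.10 dB SPL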